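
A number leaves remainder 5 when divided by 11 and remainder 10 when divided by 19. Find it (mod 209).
M = 11 × 19 = 209. M₁ = 19, y₁ ≡ 7 (mod 11). M₂ = 11, y₂ ≡ 7 (mod 19). m = 5×19×7 + 10×11×7 ≡ 181 (mod 209)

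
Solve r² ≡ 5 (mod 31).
The square roots of 5 mod 31 are 25 and 6. Verify: 25² = 625 ≡ 5 (mod 31)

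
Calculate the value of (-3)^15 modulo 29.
Using repeated squaring. (-3) ≡ 26 (mod 29). 15 = 8 + 4 + 2 + 1 (binary 1111). Repeated squaring mod 29: 26^1 ≡ 26; 26^2 ≡ 26² = 676 ≡ 9; 26^4 ≡ 9² = 81 ≡ 23; 26^8 ≡ 23² = 529 ≡ 7. Multiply: (-3)^15 ≡ 26^8 × 26^4 × 26^2 × 26^1 ≡ 7 × 23 × 9 × 26 (mod 29): 7 × 23 = 161 ≡ 16; 16 × 9 = 144 ≡ 28; 28 × 26 = 728 ≡ 3. So (-3)^15 ≡ 3 (mod 29).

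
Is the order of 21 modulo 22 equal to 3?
No, the actual order is 2, not 3.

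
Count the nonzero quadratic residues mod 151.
For prime 151, there are (p-1)/2 = (151-1)/2 = 75 quadratic residues (excluding 0).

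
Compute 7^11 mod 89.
Using repeated squaring. 11 = 8 + 2 + 1 (binary 1011). Repeated squaring mod 89: 7^1 ≡ 7; 7^2 ≡ 7² = 49 ≡ 49; 7^4 ≡ 49² = 2401 ≡ 87; 7^8 ≡ 87² = 7569 ≡ 4. Multiply: 7^11 = 7^8 × 7^2 × 7^1 ≡ 4 × 49 × 7 (mod 89): 4 × 49 = 196 ≡ 18; 18 × 7 = 126 ≡ 37. So 7^11 ≡ 37 (mod 89).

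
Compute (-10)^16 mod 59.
Using repeated squaring. (-10) ≡ 49 (mod 59). 16 = 16 (binary 10000). Repeated squaring mod 59: 49^1 ≡ 49; 49^2 ≡ 49² = 2401 ≡ 41; 49^4 ≡ 41² = 1681 ≡ 29; 49^8 ≡ 29² = 841 ≡ 15; 49^16 ≡ 15² = 225 ≡ 48. So (-10)^16 ≡ 48 (mod 59).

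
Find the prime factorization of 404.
2^2 × 101

Divide by primes starting from smallest:
404 ÷ 2 = 202
202 ÷ 2 = 101
101 ÷ 101 = 1

404 = 2^2 × 101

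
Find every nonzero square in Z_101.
QRs mod 101: {1, 4, 5, 6, 9, 13, 14, 16, 17, 19, 20, 21, 22, 23, 24, 25, 30, 31, 33, 36, 37, 43, 45, 47, 49, 52, 54, 56, 58, 64, 65, 68, 70, 71, 76, 77, 78, 79, 80, 81, 82, 84, 85, 87, 88, 92, 95, 96, 97, 100}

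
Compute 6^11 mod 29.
Using repeated squaring. 11 = 8 + 2 + 1 (binary 1011). Repeated squaring mod 29: 6^1 ≡ 6; 6^2 ≡ 6² = 36 ≡ 7; 6^4 ≡ 7² = 49 ≡ 20; 6^8 ≡ 20² = 400 ≡ 23. Multiply: 6^11 = 6^8 × 6^2 × 6^1 ≡ 23 × 7 × 6 (mod 29): 23 × 7 = 161 ≡ 16; 16 × 6 = 96 ≡ 9. So 6^11 ≡ 9 (mod 29).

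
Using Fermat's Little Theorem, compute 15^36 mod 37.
By Fermat's Little Theorem, 15^{36} ≡ 1 (mod 37) since 37 is prime and gcd(15, 37) = 1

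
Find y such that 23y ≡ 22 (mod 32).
26

Since gcd(23, 32) = 1 divides 22, a solution exists.
Multiply both sides by the inverse of 23 mod 32:
  23^(-1) mod 32 = 7
  x ≡ 7 × 22 ≡ 154 ≡ 26 (mod 32)
Verification: 23 × 26 = 598 = 18 × 32 + 22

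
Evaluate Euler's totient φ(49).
42

Prime factorization: 49 = 7^2
Using the formula φ(n) = n × Π(1 - 1/p) for each prime factor p:
φ(49) = 49 × (1 - 1/7)
φ(49) = 42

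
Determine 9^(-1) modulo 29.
9^(-1) ≡ 13 (mod 29). Verification: 9 × 13 = 117 ≡ 1 (mod 29)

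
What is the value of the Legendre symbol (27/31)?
(27/31) = 27^{15} mod 31 = -1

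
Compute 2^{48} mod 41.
10

Using successive squaring:
Binary expansion of 48: 110000
Powers of 2 mod 41 (each is the square of the previous):
  2^1 ≡ 2 (mod 41)
  2^2 ≡ 2² = 4 ≡ 4 (mod 41)
  2^4 ≡ 4² = 16 ≡ 16 (mod 41)
  2^8 ≡ 16² = 256 ≡ 10 (mod 41)
  2^16 ≡ 10² = 100 ≡ 18 (mod 41)
  2^32 ≡ 18² = 324 ≡ 37 (mod 41)
48 = 32 + 16, so 2^48 = 2^32 × 2^16 ≡ 37 × 18 (mod 41)
Multiplying step by step:
  37 × 18 = 666 ≡ 10 (mod 41)
Result: 2^48 ≡ 10 (mod 41)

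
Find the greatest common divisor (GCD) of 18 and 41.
1

Using the Euclidean algorithm:
18 = 0 × 41 + 18
41 = 2 × 18 + 5
18 = 3 × 5 + 3
5 = 1 × 3 + 2
3 = 1 × 2 + 1
2 = 2 × 1 + 0

GCD(18, 41) = 1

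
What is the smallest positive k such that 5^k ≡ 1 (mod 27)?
Powers of 5 mod 27: 5^1≡5, 5^2≡25, 5^3≡17, 5^4≡4, 5^5≡20, 5^6≡19, 5^7≡14, 5^8≡16, 5^9≡26, 5^10≡22, 5^11≡2, 5^12≡10, 5^13≡23, 5^14≡7, 5^15≡8, 5^16≡13, 5^17≡11, 5^18≡1. Order = 18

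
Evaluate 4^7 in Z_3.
4 ≡ 1 (mod 3). 7 = 4 + 2 + 1 (binary 111). Repeated squaring mod 3: 1^1 ≡ 1; 1^2 ≡ 1² = 1 ≡ 1; 1^4 ≡ 1² = 1 ≡ 1. Multiply: 4^7 ≡ 1^4 × 1^2 × 1^1 ≡ 1 × 1 × 1 (mod 3): 1 × 1 = 1 ≡ 1; 1 × 1 = 1 ≡ 1. So 4^7 ≡ 1 (mod 3).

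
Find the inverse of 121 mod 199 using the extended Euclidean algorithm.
Extended GCD: 121(-74) + 199(45) = 1. So 121^(-1) ≡ 125 ≡ 125 (mod 199). Verify: 121 × 125 = 15125 ≡ 1 (mod 199)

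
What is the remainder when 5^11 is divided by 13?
Using repeated squaring. 11 = 8 + 2 + 1 (binary 1011). Repeated squaring mod 13: 5^1 ≡ 5; 5^2 ≡ 5² = 25 ≡ 12; 5^4 ≡ 12² = 144 ≡ 1; 5^8 ≡ 1² = 1 ≡ 1. Multiply: 5^11 = 5^8 × 5^2 × 5^1 ≡ 1 × 12 × 5 (mod 13): 1 × 12 = 12 ≡ 12; 12 × 5 = 60 ≡ 8. So 5^11 ≡ 8 (mod 13).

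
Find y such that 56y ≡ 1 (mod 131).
56^(-1) ≡ 124 (mod 131). Verification: 56 × 124 = 6944 ≡ 1 (mod 131)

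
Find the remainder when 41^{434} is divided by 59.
By Fermat: 41^{58} ≡ 1 (mod 59). 434 = 7×58 + 28. So 41^{434} ≡ 41^{28} ≡ 36 (mod 59)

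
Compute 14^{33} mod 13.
1

Using successive squaring:
Binary expansion of 33: 100001
Powers of 14 mod 13 (each is the square of the previous):
  14^1 ≡ 1 (mod 13)
  14^2 ≡ 1² = 1 ≡ 1 (mod 13)
  14^4 ≡ 1² = 1 ≡ 1 (mod 13)
  14^8 ≡ 1² = 1 ≡ 1 (mod 13)
  14^16 ≡ 1² = 1 ≡ 1 (mod 13)
  14^32 ≡ 1² = 1 ≡ 1 (mod 13)
33 = 32 + 1, so 14^33 = 14^32 × 14^1 ≡ 1 × 1 (mod 13)
Multiplying step by step:
  1 × 1 = 1 ≡ 1 (mod 13)
Result: 14^33 ≡ 1 (mod 13)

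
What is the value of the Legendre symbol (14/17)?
(14/17) = 14^{8} mod 17 = -1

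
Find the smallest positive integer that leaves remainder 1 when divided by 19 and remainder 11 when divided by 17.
M = 19 × 17 = 323. M₁ = 17, y₁ ≡ 9 (mod 19). M₂ = 19, y₂ ≡ 9 (mod 17). r = 1×17×9 + 11×19×9 ≡ 96 (mod 323). The smallest positive such number is 96.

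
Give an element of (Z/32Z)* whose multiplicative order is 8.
21 has order 8 mod 32 since 21^{8} ≡ 1 (mod 32) and no smaller power works.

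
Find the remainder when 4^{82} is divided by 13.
By Fermat: 4^{12} ≡ 1 (mod 13). 82 = 6×12 + 10. So 4^{82} ≡ 4^{10} ≡ 9 (mod 13)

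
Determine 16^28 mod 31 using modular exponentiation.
Using repeated squaring. 28 = 16 + 8 + 4 (binary 11100). Repeated squaring mod 31: 16^1 ≡ 16; 16^2 ≡ 16² = 256 ≡ 8; 16^4 ≡ 8² = 64 ≡ 2; 16^8 ≡ 2² = 4 ≡ 4; 16^16 ≡ 4² = 16 ≡ 16. Multiply: 16^28 = 16^16 × 16^8 × 16^4 ≡ 16 × 4 × 2 (mod 31): 16 × 4 = 64 ≡ 2; 2 × 2 = 4 ≡ 4. So 16^28 ≡ 4 (mod 31).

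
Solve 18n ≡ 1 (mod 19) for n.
18

Using Extended Euclidean Algorithm:
gcd(18, 19) = 1
Bezout coefficients: 18 × -1 + 19 × 1 = 1
So 18 × -1 ≡ 1 (mod 19)
The inverse is -1 mod 19 = 18
Verification: 18 × 18 = 324 = 17 × 19 + 1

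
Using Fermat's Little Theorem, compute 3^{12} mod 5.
1

By Fermat's Little Theorem, a^(p-1) ≡ 1 (mod p) for prime p and gcd(a, p) = 1
Here p = 5, so 3^4 ≡ 1 (mod 5)
We can reduce the exponent: 12 mod 4 = 0
So 3^12 ≡ 3^0 (mod 5)
Computing: 3^0 mod 5 = 1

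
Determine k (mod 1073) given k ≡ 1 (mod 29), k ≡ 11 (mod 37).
233

Using the Chinese Remainder Theorem:
M = product of moduli = 1073
For equation 1: M_1 = 37, 37 ≡ 8 (mod 29), inverse of 37 mod 29 is 11 (check: 8 × 11 = 88 ≡ 1 (mod 29))
For equation 2: M_2 = 29, 29 ≡ 29 (mod 37), inverse of 29 mod 37 is 23 (check: 29 × 23 = 667 ≡ 1 (mod 37))
Combine: k ≡ Σ r_i×M_i×(M_i⁻¹ mod m_i) = 1×37×11 + 11×29×23 = 407 + 7337 = 7744
7744 mod 1073 = 233
k ≡ 233 (mod 1073)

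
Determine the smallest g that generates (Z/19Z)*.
2

A primitive root g modulo p has order p-1 = 18
Prime divisors of 18: [2, 3]
g is a primitive root iff g^(18/q) ≢ 1 (mod 19) for each prime divisor q
Testing small values:
  g = 2: 2^9 ≡ 18, 2^6 ≡ 7 (mod 19) → none is 1, primitive root!
The smallest primitive root is 2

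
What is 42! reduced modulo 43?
By Wilson's theorem, (42)! ≡ -1 ≡ 42 (mod 43)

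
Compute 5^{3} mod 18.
17

Using successive squaring:
Binary expansion of 3: 11
Powers of 5 mod 18 (each is the square of the previous):
  5^1 ≡ 5 (mod 18)
  5^2 ≡ 5² = 25 ≡ 7 (mod 18)
3 = 2 + 1, so 5^3 = 5^2 × 5^1 ≡ 7 × 5 (mod 18)
Multiplying step by step:
  7 × 5 = 35 ≡ 17 (mod 18)
Result: 5^3 ≡ 17 (mod 18)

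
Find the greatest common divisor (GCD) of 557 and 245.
1

Using the Euclidean algorithm:
557 = 2 × 245 + 67
245 = 3 × 67 + 44
67 = 1 × 44 + 23
44 = 1 × 23 + 21
23 = 1 × 21 + 2
21 = 10 × 2 + 1
2 = 2 × 1 + 0

GCD(557, 245) = 1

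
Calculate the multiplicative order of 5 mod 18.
Powers of 5 mod 18: 5^1≡5, 5^2≡7, 5^3≡17, 5^4≡13, 5^5≡11, 5^6≡1. Order = 6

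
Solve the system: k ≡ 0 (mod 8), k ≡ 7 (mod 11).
M = 8 × 11 = 88. M₁ = 11, y₁ ≡ 3 (mod 8). M₂ = 8, y₂ ≡ 7 (mod 11). k = 0×11×3 + 7×8×7 ≡ 40 (mod 88)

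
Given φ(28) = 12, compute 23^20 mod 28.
By Euler: 23^{12} ≡ 1 (mod 28) since gcd(23, 28) = 1. 20 = 1×12 + 8. So 23^{20} ≡ 23^{8} ≡ 25 (mod 28)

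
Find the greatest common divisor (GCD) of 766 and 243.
1

Using the Euclidean algorithm:
766 = 3 × 243 + 37
243 = 6 × 37 + 21
37 = 1 × 21 + 16
21 = 1 × 16 + 5
16 = 3 × 5 + 1
5 = 5 × 1 + 0

GCD(766, 243) = 1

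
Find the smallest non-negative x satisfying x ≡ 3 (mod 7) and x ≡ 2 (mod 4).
M = 7 × 4 = 28. M₁ = 4, y₁ ≡ 2 (mod 7). M₂ = 7, y₂ ≡ 3 (mod 4). x = 3×4×2 + 2×7×3 ≡ 10 (mod 28)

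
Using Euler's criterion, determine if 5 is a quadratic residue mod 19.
By Euler's criterion: 5^{9} ≡ 1 (mod 19). Since this equals 1, 5 is a QR.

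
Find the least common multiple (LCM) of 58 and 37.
2146

First find GCD(58, 37) using the Euclidean algorithm:
58 = 1 × 37 + 21
37 = 1 × 21 + 16
21 = 1 × 16 + 5
16 = 3 × 5 + 1
5 = 5 × 1 + 0
GCD(58, 37) = 1

LCM formula: LCM(a, b) = (a × b) / GCD(a, b)
LCM(58, 37) = (58 × 37) / 1
LCM(58, 37) = 2146 / 1
LCM(58, 37) = 2146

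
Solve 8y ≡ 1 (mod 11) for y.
7

Using Extended Euclidean Algorithm:
gcd(8, 11) = 1
Bezout coefficients: 8 × -4 + 11 × 3 = 1
So 8 × -4 ≡ 1 (mod 11)
The inverse is -4 mod 11 = 7
Verification: 8 × 7 = 56 = 5 × 11 + 1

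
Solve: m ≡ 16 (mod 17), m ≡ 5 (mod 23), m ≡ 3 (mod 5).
M = 17 × 23 × 5 = 1955. M₁ = 115, y₁ ≡ 4 (mod 17). M₂ = 85, y₂ ≡ 13 (mod 23). M₃ = 391, y₃ ≡ 1 (mod 5). m = 16×115×4 + 5×85×13 + 3×391×1 ≡ 373 (mod 1955)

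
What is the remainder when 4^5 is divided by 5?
5 = 4 + 1 (binary 101). Repeated squaring mod 5: 4^1 ≡ 4; 4^2 ≡ 4² = 16 ≡ 1; 4^4 ≡ 1² = 1 ≡ 1. Multiply: 4^5 = 4^4 × 4^1 ≡ 1 × 4 (mod 5): 1 × 4 = 4 ≡ 4. So 4^5 ≡ 4 (mod 5).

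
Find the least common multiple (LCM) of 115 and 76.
8740

First find GCD(115, 76) using the Euclidean algorithm:
115 = 1 × 76 + 39
76 = 1 × 39 + 37
39 = 1 × 37 + 2
37 = 18 × 2 + 1
2 = 2 × 1 + 0
GCD(115, 76) = 1

LCM formula: LCM(a, b) = (a × b) / GCD(a, b)
LCM(115, 76) = (115 × 76) / 1
LCM(115, 76) = 8740 / 1
LCM(115, 76) = 8740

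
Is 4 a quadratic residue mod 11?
By Euler's criterion: 4^{5} ≡ 1 (mod 11). Since this equals 1, 4 is a QR.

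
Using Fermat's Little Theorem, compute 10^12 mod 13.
By Fermat's Little Theorem, 10^{12} ≡ 1 (mod 13) since 13 is prime and gcd(10, 13) = 1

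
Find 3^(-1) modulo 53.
18

Using Extended Euclidean Algorithm:
gcd(3, 53) = 1
Bezout coefficients: 3 × 18 + 53 × -1 = 1
So 3 × 18 ≡ 1 (mod 53)
The inverse is 18 mod 53 = 18
Verification: 3 × 18 = 54 = 1 × 53 + 1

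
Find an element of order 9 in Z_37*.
7 has order 9 mod 37 since 7^{9} ≡ 1 (mod 37) and no smaller power works.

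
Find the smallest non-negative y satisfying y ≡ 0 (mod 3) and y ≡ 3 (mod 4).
M = 3 × 4 = 12. M₁ = 4, y₁ ≡ 1 (mod 3). M₂ = 3, y₂ ≡ 3 (mod 4). y = 0×4×1 + 3×3×3 ≡ 3 (mod 12)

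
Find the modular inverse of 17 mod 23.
17^(-1) ≡ 19 (mod 23). Verification: 17 × 19 = 323 ≡ 1 (mod 23)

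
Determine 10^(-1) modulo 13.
10^(-1) ≡ 4 (mod 13). Verification: 10 × 4 = 40 ≡ 1 (mod 13)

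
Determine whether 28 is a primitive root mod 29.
p - 1 = 28 has prime divisors 2, 7. Check 28^(28/q) mod 29 for each: 28^(28/2) = 28^14 ≡ 1, 28^(28/7) = 28^4 ≡ 1 (mod 29). Since 28^14 ≡ 1 (mod 29), the order of 28 divides 14 (in fact the order is 2) ≠ 28, so it is not a primitive root.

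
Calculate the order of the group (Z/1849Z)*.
1806

Prime factorization: 1849 = 43^2
Using the formula φ(n) = n × Π(1 - 1/p) for each prime factor p:
φ(1849) = 1849 × (1 - 1/43)
φ(1849) = 1806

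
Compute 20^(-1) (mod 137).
20^(-1) ≡ 48 (mod 137). Verification: 20 × 48 = 960 ≡ 1 (mod 137)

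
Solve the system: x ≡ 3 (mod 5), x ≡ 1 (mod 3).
M = 5 × 3 = 15. M₁ = 3, y₁ ≡ 2 (mod 5). M₂ = 5, y₂ ≡ 2 (mod 3). x = 3×3×2 + 1×5×2 ≡ 13 (mod 15)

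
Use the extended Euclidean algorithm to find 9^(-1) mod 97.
Extended GCD: 9(-43) + 97(4) = 1. So 9^(-1) ≡ 54 ≡ 54 (mod 97). Verify: 9 × 54 = 486 ≡ 1 (mod 97)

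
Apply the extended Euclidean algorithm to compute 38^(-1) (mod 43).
Extended GCD: 38(17) + 43(-15) = 1. So 38^(-1) ≡ 17 ≡ 17 (mod 43). Verify: 38 × 17 = 646 ≡ 1 (mod 43)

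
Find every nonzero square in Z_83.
QRs mod 83: {1, 3, 4, 7, 9, 10, 11, 12, 16, 17, 21, 23, 25, 26, 27, 28, 29, 30, 31, 33, 36, 37, 38, 40, 41, 44, 48, 49, 51, 59, 61, 63, 64, 65, 68, 69, 70, 75, 77, 78, 81}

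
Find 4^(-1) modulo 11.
3

Using Extended Euclidean Algorithm:
gcd(4, 11) = 1
Bezout coefficients: 4 × 3 + 11 × -1 = 1
So 4 × 3 ≡ 1 (mod 11)
The inverse is 3 mod 11 = 3
Verification: 4 × 3 = 12 = 1 × 11 + 1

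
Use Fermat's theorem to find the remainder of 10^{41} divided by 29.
26

By Fermat's Little Theorem, a^(p-1) ≡ 1 (mod p) for prime p and gcd(a, p) = 1
Here p = 29, so 10^28 ≡ 1 (mod 29)
We can reduce the exponent: 41 mod 28 = 13
So 10^41 ≡ 10^13 (mod 29)
Computing: 10^13 mod 29 = 26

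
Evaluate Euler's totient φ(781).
700

Prime factorization: 781 = 11 × 71
Using the formula φ(n) = n × Π(1 - 1/p) for each prime factor p:
φ(781) = 781 × (1 - 1/11) × (1 - 1/71)
φ(781) = 700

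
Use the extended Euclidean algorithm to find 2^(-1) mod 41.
Extended GCD: 2(-20) + 41(1) = 1. So 2^(-1) ≡ 21 ≡ 21 (mod 41). Verify: 2 × 21 = 42 ≡ 1 (mod 41)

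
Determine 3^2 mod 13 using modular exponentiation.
2 = 2 (binary 10). Repeated squaring mod 13: 3^1 ≡ 3; 3^2 ≡ 3² = 9 ≡ 9. So 3^2 ≡ 9 (mod 13).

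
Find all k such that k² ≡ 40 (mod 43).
The square roots of 40 mod 43 are 13 and 30. Verify: 13² = 169 ≡ 40 (mod 43)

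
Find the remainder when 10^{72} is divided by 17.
By Fermat: 10^{16} ≡ 1 (mod 17). 72 = 4×16 + 8. So 10^{72} ≡ 10^{8} ≡ 16 (mod 17)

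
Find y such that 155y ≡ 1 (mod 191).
155^(-1) ≡ 122 (mod 191). Verification: 155 × 122 = 18910 ≡ 1 (mod 191)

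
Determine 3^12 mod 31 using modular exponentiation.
Using repeated squaring. 12 = 8 + 4 (binary 1100). Repeated squaring mod 31: 3^1 ≡ 3; 3^2 ≡ 3² = 9 ≡ 9; 3^4 ≡ 9² = 81 ≡ 19; 3^8 ≡ 19² = 361 ≡ 20. Multiply: 3^12 = 3^8 × 3^4 ≡ 20 × 19 (mod 31): 20 × 19 = 380 ≡ 8. So 3^12 ≡ 8 (mod 31).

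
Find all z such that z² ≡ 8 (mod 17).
The square roots of 8 mod 17 are 12 and 5. Verify: 12² = 144 ≡ 8 (mod 17)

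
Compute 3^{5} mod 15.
3

Using successive squaring:
Binary expansion of 5: 101
Powers of 3 mod 15 (each is the square of the previous):
  3^1 ≡ 3 (mod 15)
  3^2 ≡ 3² = 9 ≡ 9 (mod 15)
  3^4 ≡ 9² = 81 ≡ 6 (mod 15)
5 = 4 + 1, so 3^5 = 3^4 × 3^1 ≡ 6 × 3 (mod 15)
Multiplying step by step:
  6 × 3 = 18 ≡ 3 (mod 15)
Result: 3^5 ≡ 3 (mod 15)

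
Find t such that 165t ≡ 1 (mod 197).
165^(-1) ≡ 80 (mod 197). Verification: 165 × 80 = 13200 ≡ 1 (mod 197)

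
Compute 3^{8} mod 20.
1

Using successive squaring:
Binary expansion of 8: 1000
Powers of 3 mod 20 (each is the square of the previous):
  3^1 ≡ 3 (mod 20)
  3^2 ≡ 3² = 9 ≡ 9 (mod 20)
  3^4 ≡ 9² = 81 ≡ 1 (mod 20)
  3^8 ≡ 1² = 1 ≡ 1 (mod 20)
8 is a power of 2, so 3^8 is the last square: ≡ 1 (mod 20)
Result: 3^8 ≡ 1 (mod 20)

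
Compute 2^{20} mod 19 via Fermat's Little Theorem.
4

By Fermat's Little Theorem, a^(p-1) ≡ 1 (mod p) for prime p and gcd(a, p) = 1
Here p = 19, so 2^18 ≡ 1 (mod 19)
We can reduce the exponent: 20 mod 18 = 2
So 2^20 ≡ 2^2 (mod 19)
Computing: 2^2 mod 19 = 4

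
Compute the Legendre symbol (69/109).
(69/109) = 69^{54} mod 109 = -1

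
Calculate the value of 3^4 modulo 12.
4 = 4 (binary 100). Repeated squaring mod 12: 3^1 ≡ 3; 3^2 ≡ 3² = 9 ≡ 9; 3^4 ≡ 9² = 81 ≡ 9. So 3^4 ≡ 9 (mod 12).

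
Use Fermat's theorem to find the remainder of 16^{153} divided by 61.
9

By Fermat's Little Theorem, a^(p-1) ≡ 1 (mod p) for prime p and gcd(a, p) = 1
Here p = 61, so 16^60 ≡ 1 (mod 61)
We can reduce the exponent: 153 mod 60 = 33
So 16^153 ≡ 16^33 (mod 61)
Computing: 16^33 mod 61 = 9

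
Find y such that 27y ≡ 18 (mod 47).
32

Since gcd(27, 47) = 1 divides 18, a solution exists.
Multiply both sides by the inverse of 27 mod 47:
  27^(-1) mod 47 = 7
  x ≡ 7 × 18 ≡ 126 ≡ 32 (mod 47)
Verification: 27 × 32 = 864 = 18 × 47 + 18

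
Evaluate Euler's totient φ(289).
272

Prime factorization: 289 = 17^2
Using the formula φ(n) = n × Π(1 - 1/p) for each prime factor p:
φ(289) = 289 × (1 - 1/17)
φ(289) = 272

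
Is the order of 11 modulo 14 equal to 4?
No, the actual order is 3, not 4.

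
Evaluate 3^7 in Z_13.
7 = 4 + 2 + 1 (binary 111). Repeated squaring mod 13: 3^1 ≡ 3; 3^2 ≡ 3² = 9 ≡ 9; 3^4 ≡ 9² = 81 ≡ 3. Multiply: 3^7 = 3^4 × 3^2 × 3^1 ≡ 3 × 9 × 3 (mod 13): 3 × 9 = 27 ≡ 1; 1 × 3 = 3 ≡ 3. So 3^7 ≡ 3 (mod 13).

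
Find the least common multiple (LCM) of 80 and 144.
720

First find GCD(80, 144) using the Euclidean algorithm:
80 = 0 × 144 + 80
144 = 1 × 80 + 64
80 = 1 × 64 + 16
64 = 4 × 16 + 0
GCD(80, 144) = 16

LCM formula: LCM(a, b) = (a × b) / GCD(a, b)
LCM(80, 144) = (80 × 144) / 16
LCM(80, 144) = 11520 / 16
LCM(80, 144) = 720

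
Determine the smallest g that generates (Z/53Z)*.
2

A primitive root g modulo p has order p-1 = 52
Prime divisors of 52: [2, 13]
g is a primitive root iff g^(52/q) ≢ 1 (mod 53) for each prime divisor q
Testing small values:
  g = 2: 2^26 ≡ 52, 2^4 ≡ 16 (mod 53) → none is 1, primitive root!
The smallest primitive root is 2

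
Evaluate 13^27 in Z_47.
Using repeated squaring. 27 = 16 + 8 + 2 + 1 (binary 11011). Repeated squaring mod 47: 13^1 ≡ 13; 13^2 ≡ 13² = 169 ≡ 28; 13^4 ≡ 28² = 784 ≡ 32; 13^8 ≡ 32² = 1024 ≡ 37; 13^16 ≡ 37² = 1369 ≡ 6. Multiply: 13^27 = 13^16 × 13^8 × 13^2 × 13^1 ≡ 6 × 37 × 28 × 13 (mod 47): 6 × 37 = 222 ≡ 34; 34 × 28 = 952 ≡ 12; 12 × 13 = 156 ≡ 15. So 13^27 ≡ 15 (mod 47).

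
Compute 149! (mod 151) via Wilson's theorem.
(150)! = (149)! × (150) ≡ -1 (mod 151). So (149)! ≡ -1 × (150)^(-1) ≡ (-1)×(-1) = 1 (mod 151)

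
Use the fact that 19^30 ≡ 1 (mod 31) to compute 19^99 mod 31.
By Fermat: 19^{30} ≡ 1 (mod 31). 99 = 3×30 + 9. So 19^{99} ≡ 19^{9} ≡ 16 (mod 31)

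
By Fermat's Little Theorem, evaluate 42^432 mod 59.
By Fermat: 42^{58} ≡ 1 (mod 59). 432 = 7×58 + 26. So 42^{432} ≡ 42^{26} ≡ 48 (mod 59)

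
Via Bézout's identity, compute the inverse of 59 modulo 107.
Extended GCD: 59(-29) + 107(16) = 1. So 59^(-1) ≡ 78 ≡ 78 (mod 107). Verify: 59 × 78 = 4602 ≡ 1 (mod 107)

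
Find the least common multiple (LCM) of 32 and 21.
672

First find GCD(32, 21) using the Euclidean algorithm:
32 = 1 × 21 + 11
21 = 1 × 11 + 10
11 = 1 × 10 + 1
10 = 10 × 1 + 0
GCD(32, 21) = 1

LCM formula: LCM(a, b) = (a × b) / GCD(a, b)
LCM(32, 21) = (32 × 21) / 1
LCM(32, 21) = 672 / 1
LCM(32, 21) = 672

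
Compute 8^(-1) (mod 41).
8^(-1) ≡ 36 (mod 41). Verification: 8 × 36 = 288 ≡ 1 (mod 41)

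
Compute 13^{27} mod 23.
4

Using successive squaring:
Binary expansion of 27: 11011
Powers of 13 mod 23 (each is the square of the previous):
  13^1 ≡ 13 (mod 23)
  13^2 ≡ 13² = 169 ≡ 8 (mod 23)
  13^4 ≡ 8² = 64 ≡ 18 (mod 23)
  13^8 ≡ 18² = 324 ≡ 2 (mod 23)
  13^16 ≡ 2² = 4 ≡ 4 (mod 23)
27 = 16 + 8 + 2 + 1, so 13^27 = 13^16 × 13^8 × 13^2 × 13^1 ≡ 4 × 2 × 8 × 13 (mod 23)
Multiplying step by step:
  4 × 2 = 8 ≡ 8 (mod 23)
  8 × 8 = 64 ≡ 18 (mod 23)
  18 × 13 = 234 ≡ 4 (mod 23)
Result: 13^27 ≡ 4 (mod 23)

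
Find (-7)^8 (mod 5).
(-7) ≡ 3 (mod 5). 8 = 8 (binary 1000). Repeated squaring mod 5: 3^1 ≡ 3; 3^2 ≡ 3² = 9 ≡ 4; 3^4 ≡ 4² = 16 ≡ 1; 3^8 ≡ 1² = 1 ≡ 1. So (-7)^8 ≡ 1 (mod 5).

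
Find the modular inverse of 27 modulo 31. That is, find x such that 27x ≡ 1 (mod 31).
23

Using Extended Euclidean Algorithm:
gcd(27, 31) = 1
Bezout coefficients: 27 × -8 + 31 × 7 = 1
So 27 × -8 ≡ 1 (mod 31)
The inverse is -8 mod 31 = 23
Verification: 27 × 23 = 621 = 20 × 31 + 1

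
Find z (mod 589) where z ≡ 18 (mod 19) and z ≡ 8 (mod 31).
M = 19 × 31 = 589. M₁ = 31, y₁ ≡ 8 (mod 19). M₂ = 19, y₂ ≡ 18 (mod 31). z = 18×31×8 + 8×19×18 ≡ 132 (mod 589)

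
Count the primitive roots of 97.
32

The number of primitive roots modulo p is φ(p-1) = φ(96)
φ(96) = 32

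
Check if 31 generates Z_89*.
p - 1 = 88 has prime divisors 2, 11. Check 31^(88/q) mod 89 for each: 31^(88/2) = 31^44 ≡ 88, 31^(88/11) = 31^8 ≡ 45 (mod 89). None of these is 1, so 31 has order 88 = φ(89), so it is a primitive root mod 89.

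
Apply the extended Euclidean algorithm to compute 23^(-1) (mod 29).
Extended GCD: 23(-5) + 29(4) = 1. So 23^(-1) ≡ 24 ≡ 24 (mod 29). Verify: 23 × 24 = 552 ≡ 1 (mod 29)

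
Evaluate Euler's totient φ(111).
72

Prime factorization: 111 = 3 × 37
Using the formula φ(n) = n × Π(1 - 1/p) for each prime factor p:
φ(111) = 111 × (1 - 1/3) × (1 - 1/37)
φ(111) = 72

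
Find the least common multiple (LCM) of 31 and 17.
527

First find GCD(31, 17) using the Euclidean algorithm:
31 = 1 × 17 + 14
17 = 1 × 14 + 3
14 = 4 × 3 + 2
3 = 1 × 2 + 1
2 = 2 × 1 + 0
GCD(31, 17) = 1

LCM formula: LCM(a, b) = (a × b) / GCD(a, b)
LCM(31, 17) = (31 × 17) / 1
LCM(31, 17) = 527 / 1
LCM(31, 17) = 527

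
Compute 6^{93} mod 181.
146

Using successive squaring:
Binary expansion of 93: 1011101
Powers of 6 mod 181 (each is the square of the previous):
  6^1 ≡ 6 (mod 181)
  6^2 ≡ 6² = 36 ≡ 36 (mod 181)
  6^4 ≡ 36² = 1296 ≡ 29 (mod 181)
  6^8 ≡ 29² = 841 ≡ 117 (mod 181)
  6^16 ≡ 117² = 13689 ≡ 114 (mod 181)
  6^32 ≡ 114² = 12996 ≡ 145 (mod 181)
  6^64 ≡ 145² = 21025 ≡ 29 (mod 181)
93 = 64 + 16 + 8 + 4 + 1, so 6^93 = 6^64 × 6^16 × 6^8 × 6^4 × 6^1 ≡ 29 × 114 × 117 × 29 × 6 (mod 181)
Multiplying step by step:
  29 × 114 = 3306 ≡ 48 (mod 181)
  48 × 117 = 5616 ≡ 5 (mod 181)
  5 × 29 = 145 ≡ 145 (mod 181)
  145 × 6 = 870 ≡ 146 (mod 181)
Result: 6^93 ≡ 146 (mod 181)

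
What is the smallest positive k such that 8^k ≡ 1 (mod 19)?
Powers of 8 mod 19: 8^1≡8, 8^2≡7, 8^3≡18, 8^4≡11, 8^5≡12, 8^6≡1. Order = 6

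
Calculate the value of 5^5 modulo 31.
5 = 4 + 1 (binary 101). Repeated squaring mod 31: 5^1 ≡ 5; 5^2 ≡ 5² = 25 ≡ 25; 5^4 ≡ 25² = 625 ≡ 5. Multiply: 5^5 = 5^4 × 5^1 ≡ 5 × 5 (mod 31): 5 × 5 = 25 ≡ 25. So 5^5 ≡ 25 (mod 31).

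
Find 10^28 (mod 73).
Using repeated squaring. 28 = 16 + 8 + 4 (binary 11100). Repeated squaring mod 73: 10^1 ≡ 10; 10^2 ≡ 10² = 100 ≡ 27; 10^4 ≡ 27² = 729 ≡ 72; 10^8 ≡ 72² = 5184 ≡ 1; 10^16 ≡ 1² = 1 ≡ 1. Multiply: 10^28 = 10^16 × 10^8 × 10^4 ≡ 1 × 1 × 72 (mod 73): 1 × 1 = 1 ≡ 1; 1 × 72 = 72 ≡ 72. So 10^28 ≡ 72 (mod 73).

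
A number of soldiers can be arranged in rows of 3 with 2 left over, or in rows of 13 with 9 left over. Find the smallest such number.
M = 3 × 13 = 39. M₁ = 13, y₁ ≡ 1 (mod 3). M₂ = 3, y₂ ≡ 9 (mod 13). k = 2×13×1 + 9×3×9 ≡ 35 (mod 39). The smallest positive such number is 35.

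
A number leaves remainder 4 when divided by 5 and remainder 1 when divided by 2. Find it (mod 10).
M = 5 × 2 = 10. M₁ = 2, y₁ ≡ 3 (mod 5). M₂ = 5, y₂ ≡ 1 (mod 2). x = 4×2×3 + 1×5×1 ≡ 9 (mod 10)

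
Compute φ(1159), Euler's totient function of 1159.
1080

Prime factorization: 1159 = 19 × 61
Using the formula φ(n) = n × Π(1 - 1/p) for each prime factor p:
φ(1159) = 1159 × (1 - 1/19) × (1 - 1/61)
φ(1159) = 1080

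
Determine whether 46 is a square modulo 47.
By Euler's criterion: 46^{23} ≡ 46 (mod 47). Since this equals -1 (≡ 46), 46 is not a QR.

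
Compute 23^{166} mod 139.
52

Using successive squaring:
Binary expansion of 166: 10100110
Powers of 23 mod 139 (each is the square of the previous):
  23^1 ≡ 23 (mod 139)
  23^2 ≡ 23² = 529 ≡ 112 (mod 139)
  23^4 ≡ 112² = 12544 ≡ 34 (mod 139)
  23^8 ≡ 34² = 1156 ≡ 44 (mod 139)
  23^16 ≡ 44² = 1936 ≡ 129 (mod 139)
  23^32 ≡ 129² = 16641 ≡ 100 (mod 139)
  23^64 ≡ 100² = 10000 ≡ 131 (mod 139)
  23^128 ≡ 131² = 17161 ≡ 64 (mod 139)
166 = 128 + 32 + 4 + 2, so 23^166 = 23^128 × 23^32 × 23^4 × 23^2 ≡ 64 × 100 × 34 × 112 (mod 139)
Multiplying step by step:
  64 × 100 = 6400 ≡ 6 (mod 139)
  6 × 34 = 204 ≡ 65 (mod 139)
  65 × 112 = 7280 ≡ 52 (mod 139)
Result: 23^166 ≡ 52 (mod 139)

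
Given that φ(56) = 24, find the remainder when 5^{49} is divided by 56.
By Euler: 5^{24} ≡ 1 (mod 56) since gcd(5, 56) = 1. 49 = 2×24 + 1. So 5^{49} ≡ 5^{1} ≡ 5 (mod 56)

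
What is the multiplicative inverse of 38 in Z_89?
82

Using Extended Euclidean Algorithm:
gcd(38, 89) = 1
Bezout coefficients: 38 × -7 + 89 × 3 = 1
So 38 × -7 ≡ 1 (mod 89)
The inverse is -7 mod 89 = 82
Verification: 38 × 82 = 3116 = 35 × 89 + 1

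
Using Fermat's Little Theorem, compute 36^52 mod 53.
By Fermat's Little Theorem, 36^{52} ≡ 1 (mod 53) since 53 is prime and gcd(36, 53) = 1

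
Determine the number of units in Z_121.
110

Prime factorization: 121 = 11^2
Using the formula φ(n) = n × Π(1 - 1/p) for each prime factor p:
φ(121) = 121 × (1 - 1/11)
φ(121) = 110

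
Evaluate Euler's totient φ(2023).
1632

Prime factorization: 2023 = 7 × 17^2
Using the formula φ(n) = n × Π(1 - 1/p) for each prime factor p:
φ(2023) = 2023 × (1 - 1/7) × (1 - 1/17)
φ(2023) = 1632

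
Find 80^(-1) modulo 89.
79

Using Extended Euclidean Algorithm:
gcd(80, 89) = 1
Bezout coefficients: 80 × -10 + 89 × 9 = 1
So 80 × -10 ≡ 1 (mod 89)
The inverse is -10 mod 89 = 79
Verification: 80 × 79 = 6320 = 71 × 89 + 1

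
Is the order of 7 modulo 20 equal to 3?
No, the actual order is 4, not 3.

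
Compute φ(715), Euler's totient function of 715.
480

Prime factorization: 715 = 5 × 11 × 13
Using the formula φ(n) = n × Π(1 - 1/p) for each prime factor p:
φ(715) = 715 × (1 - 1/5) × (1 - 1/11) × (1 - 1/13)
φ(715) = 480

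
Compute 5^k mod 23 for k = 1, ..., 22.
g^1, g^2, ..., g^{22} mod 23: {5, 2, 10, 4, 20, 8, 17, 16, 11, 9, 22, 18, 21, 13, 19, 3, 15, 6, 7, 12, 14, 1}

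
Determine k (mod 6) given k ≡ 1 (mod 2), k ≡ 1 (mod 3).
1

Using the Chinese Remainder Theorem:
M = product of moduli = 6
For equation 1: M_1 = 3, 3 ≡ 1 (mod 2), inverse of 3 mod 2 is 1 (check: 1 × 1 = 1 ≡ 1 (mod 2))
For equation 2: M_2 = 2, 2 ≡ 2 (mod 3), inverse of 2 mod 3 is 2 (check: 2 × 2 = 4 ≡ 1 (mod 3))
Combine: k ≡ Σ r_i×M_i×(M_i⁻¹ mod m_i) = 1×3×1 + 1×2×2 = 3 + 4 = 7
7 mod 6 = 1
k ≡ 1 (mod 6)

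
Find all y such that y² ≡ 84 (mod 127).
The square roots of 84 mod 127 are 81 and 46. Verify: 81² = 6561 ≡ 84 (mod 127)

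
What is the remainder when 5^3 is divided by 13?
3 = 2 + 1 (binary 11). Repeated squaring mod 13: 5^1 ≡ 5; 5^2 ≡ 5² = 25 ≡ 12. Multiply: 5^3 = 5^2 × 5^1 ≡ 12 × 5 (mod 13): 12 × 5 = 60 ≡ 8. So 5^3 ≡ 8 (mod 13).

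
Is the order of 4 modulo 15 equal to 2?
Yes, ord_15(4) = 2.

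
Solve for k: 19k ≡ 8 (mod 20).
12

Since gcd(19, 20) = 1 divides 8, a solution exists.
Multiply both sides by the inverse of 19 mod 20:
  19^(-1) mod 20 = 19
  x ≡ 19 × 8 ≡ 152 ≡ 12 (mod 20)
Verification: 19 × 12 = 228 = 11 × 20 + 8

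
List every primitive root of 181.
Primitive roots mod 181: {2, 10, 18, 21, 23, 24, 28, 41, 47, 50, 53, 54, 57, 58, 63, 66, 69, 76, 77, 78, 83, 84, 85, 90, 91, 96, 97, 98, 103, 104, 105, 112, 115, 118, 123, 124, 127, 128, 131, 134, 140, 153, 157, 158, 160, 163, 171, 179}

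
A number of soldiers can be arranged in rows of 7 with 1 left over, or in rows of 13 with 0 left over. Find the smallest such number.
M = 7 × 13 = 91. M₁ = 13, y₁ ≡ 6 (mod 7). M₂ = 7, y₂ ≡ 2 (mod 13). y = 1×13×6 + 0×7×2 ≡ 78 (mod 91). The smallest positive such number is 78.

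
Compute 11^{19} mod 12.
11

Using successive squaring:
Binary expansion of 19: 10011
Powers of 11 mod 12 (each is the square of the previous):
  11^1 ≡ 11 (mod 12)
  11^2 ≡ 11² = 121 ≡ 1 (mod 12)
  11^4 ≡ 1² = 1 ≡ 1 (mod 12)
  11^8 ≡ 1² = 1 ≡ 1 (mod 12)
  11^16 ≡ 1² = 1 ≡ 1 (mod 12)
19 = 16 + 2 + 1, so 11^19 = 11^16 × 11^2 × 11^1 ≡ 1 × 1 × 11 (mod 12)
Multiplying step by step:
  1 × 1 = 1 ≡ 1 (mod 12)
  1 × 11 = 11 ≡ 11 (mod 12)
Result: 11^19 ≡ 11 (mod 12)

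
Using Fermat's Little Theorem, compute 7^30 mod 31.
By Fermat's Little Theorem, 7^{30} ≡ 1 (mod 31) since 31 is prime and gcd(7, 31) = 1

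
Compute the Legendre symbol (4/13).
(4/13) = 4^{6} mod 13 = 1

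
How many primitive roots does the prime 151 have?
Number of primitive roots mod 151 = φ(150) = 40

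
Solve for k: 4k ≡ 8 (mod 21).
2

Since gcd(4, 21) = 1 divides 8, a solution exists.
Multiply both sides by the inverse of 4 mod 21:
  4^(-1) mod 21 = 16
  x ≡ 16 × 8 ≡ 128 ≡ 2 (mod 21)
Verification: 4 × 2 = 8 = 0 × 21 + 8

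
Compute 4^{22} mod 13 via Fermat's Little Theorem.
9

By Fermat's Little Theorem, a^(p-1) ≡ 1 (mod p) for prime p and gcd(a, p) = 1
Here p = 13, so 4^12 ≡ 1 (mod 13)
We can reduce the exponent: 22 mod 12 = 10
So 4^22 ≡ 4^10 (mod 13)
Computing: 4^10 mod 13 = 9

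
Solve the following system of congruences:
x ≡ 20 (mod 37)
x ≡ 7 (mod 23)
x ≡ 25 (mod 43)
29953

Using the Chinese Remainder Theorem:
M = product of moduli = 36593
For equation 1: M_1 = 989, 989 ≡ 27 (mod 37), inverse of 989 mod 37 is 11 (check: 27 × 11 = 297 ≡ 1 (mod 37))
For equation 2: M_2 = 1591, 1591 ≡ 4 (mod 23), inverse of 1591 mod 23 is 6 (check: 4 × 6 = 24 ≡ 1 (mod 23))
For equation 3: M_3 = 851, 851 ≡ 34 (mod 43), inverse of 851 mod 43 is 19 (check: 34 × 19 = 646 ≡ 1 (mod 43))
Combine: x ≡ Σ r_i×M_i×(M_i⁻¹ mod m_i) = 20×989×11 + 7×1591×6 + 25×851×19 = 217580 + 66822 + 404225 = 688627
688627 mod 36593 = 29953
x ≡ 29953 (mod 36593)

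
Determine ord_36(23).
Powers of 23 mod 36: 23^1≡23, 23^2≡25, 23^3≡35, 23^4≡13, 23^5≡11, 23^6≡1. Order = 6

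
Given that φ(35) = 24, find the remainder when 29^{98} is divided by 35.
By Euler: 29^{24} ≡ 1 (mod 35) since gcd(29, 35) = 1. 98 = 4×24 + 2. So 29^{98} ≡ 29^{2} ≡ 1 (mod 35)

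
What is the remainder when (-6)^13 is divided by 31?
Using repeated squaring. (-6) ≡ 25 (mod 31). 13 = 8 + 4 + 1 (binary 1101). Repeated squaring mod 31: 25^1 ≡ 25; 25^2 ≡ 25² = 625 ≡ 5; 25^4 ≡ 5² = 25 ≡ 25; 25^8 ≡ 25² = 625 ≡ 5. Multiply: (-6)^13 ≡ 25^8 × 25^4 × 25^1 ≡ 5 × 25 × 25 (mod 31): 5 × 25 = 125 ≡ 1; 1 × 25 = 25 ≡ 25. So (-6)^13 ≡ 25 (mod 31).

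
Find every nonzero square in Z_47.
QRs mod 47: {1, 2, 3, 4, 6, 7, 8, 9, 12, 14, 16, 17, 18, 21, 24, 25, 27, 28, 32, 34, 36, 37, 42}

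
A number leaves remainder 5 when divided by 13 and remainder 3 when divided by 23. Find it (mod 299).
M = 13 × 23 = 299. M₁ = 23, y₁ ≡ 4 (mod 13). M₂ = 13, y₂ ≡ 16 (mod 23). z = 5×23×4 + 3×13×16 ≡ 187 (mod 299)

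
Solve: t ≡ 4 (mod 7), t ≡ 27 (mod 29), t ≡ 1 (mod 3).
M = 7 × 29 × 3 = 609. M₁ = 87, y₁ ≡ 5 (mod 7). M₂ = 21, y₂ ≡ 18 (mod 29). M₃ = 203, y₃ ≡ 2 (mod 3). t = 4×87×5 + 27×21×18 + 1×203×2 ≡ 172 (mod 609)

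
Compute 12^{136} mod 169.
92

Using successive squaring:
Binary expansion of 136: 10001000
Powers of 12 mod 169 (each is the square of the previous):
  12^1 ≡ 12 (mod 169)
  12^2 ≡ 12² = 144 ≡ 144 (mod 169)
  12^4 ≡ 144² = 20736 ≡ 118 (mod 169)
  12^8 ≡ 118² = 13924 ≡ 66 (mod 169)
  12^16 ≡ 66² = 4356 ≡ 131 (mod 169)
  12^32 ≡ 131² = 17161 ≡ 92 (mod 169)
  12^64 ≡ 92² = 8464 ≡ 14 (mod 169)
  12^128 ≡ 14² = 196 ≡ 27 (mod 169)
136 = 128 + 8, so 12^136 = 12^128 × 12^8 ≡ 27 × 66 (mod 169)
Multiplying step by step:
  27 × 66 = 1782 ≡ 92 (mod 169)
Result: 12^136 ≡ 92 (mod 169)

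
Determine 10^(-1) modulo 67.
10^(-1) ≡ 47 (mod 67). Verification: 10 × 47 = 470 ≡ 1 (mod 67)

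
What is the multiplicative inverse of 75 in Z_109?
75^(-1) ≡ 16 (mod 109). Verification: 75 × 16 = 1200 ≡ 1 (mod 109)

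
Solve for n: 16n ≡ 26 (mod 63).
41

Since gcd(16, 63) = 1 divides 26, a solution exists.
Multiply both sides by the inverse of 16 mod 63:
  16^(-1) mod 63 = 4
  x ≡ 4 × 26 ≡ 104 ≡ 41 (mod 63)
Verification: 16 × 41 = 656 = 10 × 63 + 26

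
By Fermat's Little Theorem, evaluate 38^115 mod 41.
By Fermat: 38^{40} ≡ 1 (mod 41). 115 = 2×40 + 35. So 38^{115} ≡ 38^{35} ≡ 14 (mod 41)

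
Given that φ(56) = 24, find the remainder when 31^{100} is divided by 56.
By Euler: 31^{24} ≡ 1 (mod 56) since gcd(31, 56) = 1. 100 = 4×24 + 4. So 31^{100} ≡ 31^{4} ≡ 25 (mod 56)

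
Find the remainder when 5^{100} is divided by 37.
By Fermat: 5^{36} ≡ 1 (mod 37). 100 = 2×36 + 28. So 5^{100} ≡ 5^{28} ≡ 7 (mod 37)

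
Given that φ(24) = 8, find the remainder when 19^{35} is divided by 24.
By Euler: 19^{8} ≡ 1 (mod 24) since gcd(19, 24) = 1. 35 = 4×8 + 3. So 19^{35} ≡ 19^{3} ≡ 19 (mod 24)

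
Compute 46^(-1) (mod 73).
27

Using Extended Euclidean Algorithm:
gcd(46, 73) = 1
Bezout coefficients: 46 × 27 + 73 × -17 = 1
So 46 × 27 ≡ 1 (mod 73)
The inverse is 27 mod 73 = 27
Verification: 46 × 27 = 1242 = 17 × 73 + 1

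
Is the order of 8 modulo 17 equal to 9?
No, the actual order is 8, not 9.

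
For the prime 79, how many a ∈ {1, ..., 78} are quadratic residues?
For prime 79, there are (p-1)/2 = (79-1)/2 = 39 quadratic residues (excluding 0).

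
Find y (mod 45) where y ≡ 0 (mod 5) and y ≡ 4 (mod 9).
M = 5 × 9 = 45. M₁ = 9, y₁ ≡ 4 (mod 5). M₂ = 5, y₂ ≡ 2 (mod 9). y = 0×9×4 + 4×5×2 ≡ 40 (mod 45)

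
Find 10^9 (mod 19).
9 = 8 + 1 (binary 1001). Repeated squaring mod 19: 10^1 ≡ 10; 10^2 ≡ 10² = 100 ≡ 5; 10^4 ≡ 5² = 25 ≡ 6; 10^8 ≡ 6² = 36 ≡ 17. Multiply: 10^9 = 10^8 × 10^1 ≡ 17 × 10 (mod 19): 17 × 10 = 170 ≡ 18. So 10^9 ≡ 18 (mod 19).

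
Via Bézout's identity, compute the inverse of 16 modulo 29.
Extended GCD: 16(-9) + 29(5) = 1. So 16^(-1) ≡ 20 ≡ 20 (mod 29). Verify: 16 × 20 = 320 ≡ 1 (mod 29)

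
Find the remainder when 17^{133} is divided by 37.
By Fermat: 17^{36} ≡ 1 (mod 37). 133 = 3×36 + 25. So 17^{133} ≡ 17^{25} ≡ 22 (mod 37)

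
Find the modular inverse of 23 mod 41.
23^(-1) ≡ 25 (mod 41). Verification: 23 × 25 = 575 ≡ 1 (mod 41)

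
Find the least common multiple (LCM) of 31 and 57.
1767

First find GCD(31, 57) using the Euclidean algorithm:
31 = 0 × 57 + 31
57 = 1 × 31 + 26
31 = 1 × 26 + 5
26 = 5 × 5 + 1
5 = 5 × 1 + 0
GCD(31, 57) = 1

LCM formula: LCM(a, b) = (a × b) / GCD(a, b)
LCM(31, 57) = (31 × 57) / 1
LCM(31, 57) = 1767 / 1
LCM(31, 57) = 1767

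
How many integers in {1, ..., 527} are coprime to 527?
480

Prime factorization: 527 = 17 × 31
Using the formula φ(n) = n × Π(1 - 1/p) for each prime factor p:
φ(527) = 527 × (1 - 1/17) × (1 - 1/31)
φ(527) = 480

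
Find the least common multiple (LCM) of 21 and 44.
924

First find GCD(21, 44) using the Euclidean algorithm:
21 = 0 × 44 + 21
44 = 2 × 21 + 2
21 = 10 × 2 + 1
2 = 2 × 1 + 0
GCD(21, 44) = 1

LCM formula: LCM(a, b) = (a × b) / GCD(a, b)
LCM(21, 44) = (21 × 44) / 1
LCM(21, 44) = 924 / 1
LCM(21, 44) = 924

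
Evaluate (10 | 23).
(10/23) = 10^{11} mod 23 = -1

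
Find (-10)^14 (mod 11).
Using Fermat: (-10)^{10} ≡ 1 (mod 11). 14 ≡ 4 (mod 10). So (-10)^{14} ≡ (-10)^{4} ≡ 1 (mod 11)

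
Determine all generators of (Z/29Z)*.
Primitive roots mod 29: {2, 3, 8, 10, 11, 14, 15, 18, 19, 21, 26, 27}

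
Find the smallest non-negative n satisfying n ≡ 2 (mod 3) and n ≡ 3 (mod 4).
M = 3 × 4 = 12. M₁ = 4, y₁ ≡ 1 (mod 3). M₂ = 3, y₂ ≡ 3 (mod 4). n = 2×4×1 + 3×3×3 ≡ 11 (mod 12)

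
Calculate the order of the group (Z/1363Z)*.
1288

Prime factorization: 1363 = 29 × 47
Using the formula φ(n) = n × Π(1 - 1/p) for each prime factor p:
φ(1363) = 1363 × (1 - 1/29) × (1 - 1/47)
φ(1363) = 1288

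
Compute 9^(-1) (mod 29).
13

Using Extended Euclidean Algorithm:
gcd(9, 29) = 1
Bezout coefficients: 9 × 13 + 29 × -4 = 1
So 9 × 13 ≡ 1 (mod 29)
The inverse is 13 mod 29 = 13
Verification: 9 × 13 = 117 = 4 × 29 + 1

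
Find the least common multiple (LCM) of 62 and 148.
4588

First find GCD(62, 148) using the Euclidean algorithm:
62 = 0 × 148 + 62
148 = 2 × 62 + 24
62 = 2 × 24 + 14
24 = 1 × 14 + 10
14 = 1 × 10 + 4
10 = 2 × 4 + 2
4 = 2 × 2 + 0
GCD(62, 148) = 2

LCM formula: LCM(a, b) = (a × b) / GCD(a, b)
LCM(62, 148) = (62 × 148) / 2
LCM(62, 148) = 9176 / 2
LCM(62, 148) = 4588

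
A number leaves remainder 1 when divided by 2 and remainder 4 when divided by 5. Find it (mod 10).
M = 2 × 5 = 10. M₁ = 5, y₁ ≡ 1 (mod 2). M₂ = 2, y₂ ≡ 3 (mod 5). t = 1×5×1 + 4×2×3 ≡ 9 (mod 10)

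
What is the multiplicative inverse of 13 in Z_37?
13^(-1) ≡ 20 (mod 37). Verification: 13 × 20 = 260 ≡ 1 (mod 37)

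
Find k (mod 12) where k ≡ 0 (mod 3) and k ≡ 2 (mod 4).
M = 3 × 4 = 12. M₁ = 4, y₁ ≡ 1 (mod 3). M₂ = 3, y₂ ≡ 3 (mod 4). k = 0×4×1 + 2×3×3 ≡ 6 (mod 12)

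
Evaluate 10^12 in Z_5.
Using repeated squaring. 10 ≡ 0 (mod 5). 12 = 8 + 4 (binary 1100). Repeated squaring mod 5: 0^1 ≡ 0; 0^2 ≡ 0² = 0 ≡ 0; 0^4 ≡ 0² = 0 ≡ 0; 0^8 ≡ 0² = 0 ≡ 0. Multiply: 10^12 ≡ 0^8 × 0^4 ≡ 0 × 0 (mod 5): 0 × 0 = 0 ≡ 0. So 10^12 ≡ 0 (mod 5).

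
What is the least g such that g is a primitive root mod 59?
p - 1 = 58 has prime divisors 2, 29. h is a primitive root mod 59 iff h^(58/q) ≢ 1 (mod 59) for each such q.
h = 2: 2^29 ≡ 58, 2^2 ≡ 4 (mod 59); none is 1, so 2 has order 58 and is a primitive root.
The smallest primitive root mod 59 is g = 2.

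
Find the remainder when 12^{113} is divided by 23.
By Fermat: 12^{22} ≡ 1 (mod 23). 113 = 5×22 + 3. So 12^{113} ≡ 12^{3} ≡ 3 (mod 23)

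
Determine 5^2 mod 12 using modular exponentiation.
2 = 2 (binary 10). Repeated squaring mod 12: 5^1 ≡ 5; 5^2 ≡ 5² = 25 ≡ 1. So 5^2 ≡ 1 (mod 12).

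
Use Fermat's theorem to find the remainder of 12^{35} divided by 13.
12

By Fermat's Little Theorem, a^(p-1) ≡ 1 (mod p) for prime p and gcd(a, p) = 1
Here p = 13, so 12^12 ≡ 1 (mod 13)
We can reduce the exponent: 35 mod 12 = 11
So 12^35 ≡ 12^11 (mod 13)
Computing: 12^11 mod 13 = 12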